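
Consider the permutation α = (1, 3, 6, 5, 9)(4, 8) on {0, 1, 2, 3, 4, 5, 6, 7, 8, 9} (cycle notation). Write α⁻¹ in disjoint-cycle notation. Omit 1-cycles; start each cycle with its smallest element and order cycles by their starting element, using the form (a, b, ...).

Inverting a permutation written in cycle notation just reverses the order within every cycle.
Reversing each cycle of α and rotating so the smallest element leads gives (1, 9, 5, 6, 3)(4, 8).

(1, 9, 5, 6, 3)(4, 8)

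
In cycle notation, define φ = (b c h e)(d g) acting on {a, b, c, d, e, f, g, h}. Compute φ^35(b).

e

b lies in the 4-cycle (b c h e).
Since the cycle has length 4, φ^35 acts on it the same as φ^3 (35 mod 4 = 3).
Stepping 3 places around the cycle: b → c → h → e.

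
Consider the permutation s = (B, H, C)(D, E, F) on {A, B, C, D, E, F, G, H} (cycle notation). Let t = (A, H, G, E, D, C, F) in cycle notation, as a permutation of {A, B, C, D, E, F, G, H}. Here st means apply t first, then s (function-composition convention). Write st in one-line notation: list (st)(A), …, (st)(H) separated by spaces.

C H D B E A F G

(st)(x) = s(t(x)). Computing each image: s(t(A)) = s(H) = C, s(t(B)) = s(B) = H, s(t(C)) = s(F) = D, s(t(D)) = s(C) = B, s(t(E)) = s(D) = E, s(t(F)) = s(A) = A, s(t(G)) = s(E) = F, s(t(H)) = s(G) = G.
Hence st = [C H D B E A F G].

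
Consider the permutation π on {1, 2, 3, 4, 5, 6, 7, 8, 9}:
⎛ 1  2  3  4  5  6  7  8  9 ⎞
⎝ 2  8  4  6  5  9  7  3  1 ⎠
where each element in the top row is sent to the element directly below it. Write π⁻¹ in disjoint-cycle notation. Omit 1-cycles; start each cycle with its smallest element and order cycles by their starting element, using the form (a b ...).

First write π in disjoint cycles: (1 2 8 3 4 6 9).
The inverse reverses every cycle; in canonical form, π⁻¹ = (1 9 6 4 3 8 2).

(1 9 6 4 3 8 2)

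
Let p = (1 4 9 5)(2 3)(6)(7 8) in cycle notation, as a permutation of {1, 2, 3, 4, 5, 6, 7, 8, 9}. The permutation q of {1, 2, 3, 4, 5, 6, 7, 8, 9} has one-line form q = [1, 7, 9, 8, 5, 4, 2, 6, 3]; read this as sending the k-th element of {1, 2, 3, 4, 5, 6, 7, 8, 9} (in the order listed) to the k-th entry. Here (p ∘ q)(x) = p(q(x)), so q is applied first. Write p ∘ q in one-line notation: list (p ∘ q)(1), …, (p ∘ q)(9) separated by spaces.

For each element, apply q then p: 1 → 1 → 4; 2 → 7 → 8; 3 → 9 → 5; 4 → 8 → 7; 5 → 5 → 1; 6 → 4 → 9; 7 → 2 → 3; 8 → 6 → 6; 9 → 3 → 2.
Collecting the images, p ∘ q = [4 8 5 7 1 9 3 6 2].

4 8 5 7 1 9 3 6 2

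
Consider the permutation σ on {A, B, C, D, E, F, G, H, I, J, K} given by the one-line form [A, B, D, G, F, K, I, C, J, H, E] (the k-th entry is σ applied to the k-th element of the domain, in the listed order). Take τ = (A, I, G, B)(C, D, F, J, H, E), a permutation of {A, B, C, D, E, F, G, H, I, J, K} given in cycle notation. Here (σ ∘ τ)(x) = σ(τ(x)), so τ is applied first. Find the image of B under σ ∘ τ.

A

First apply τ: τ(B) = A, then σ(A) = A. Thus (σ ∘ τ)(B) = A.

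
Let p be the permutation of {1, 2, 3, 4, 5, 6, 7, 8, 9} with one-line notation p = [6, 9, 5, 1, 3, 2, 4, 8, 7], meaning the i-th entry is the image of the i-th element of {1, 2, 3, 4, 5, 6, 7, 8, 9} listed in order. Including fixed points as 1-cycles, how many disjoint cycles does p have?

3

The cycle decomposition is (1, 6, 2, 9, 7, 4)(3, 5)(8), which has 3 cycles (counting 1-cycles).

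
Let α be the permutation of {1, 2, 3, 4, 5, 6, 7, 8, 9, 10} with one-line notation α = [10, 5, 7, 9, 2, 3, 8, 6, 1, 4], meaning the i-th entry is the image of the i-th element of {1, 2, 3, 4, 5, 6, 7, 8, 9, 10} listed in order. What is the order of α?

Writing α as disjoint cycles, the cycle lengths are 4, 4, 2.
The order of α is the least common multiple of its cycle lengths: lcm(4, 4, 2) = 4.

4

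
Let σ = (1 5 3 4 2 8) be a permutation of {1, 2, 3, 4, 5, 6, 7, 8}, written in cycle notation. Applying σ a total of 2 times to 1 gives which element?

3

1 lies in the 6-cycle (1 5 3 4 2 8).
Stepping 2 places around the cycle: 1 → 5 → 3.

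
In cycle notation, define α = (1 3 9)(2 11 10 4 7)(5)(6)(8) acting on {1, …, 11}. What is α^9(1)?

1 lies in the 3-cycle (1 3 9).
Powers repeat with period 3 on this cycle, and 9 mod 3 = 0, so α^9(1) = α^0(1).
So α^9(1) = 1.

1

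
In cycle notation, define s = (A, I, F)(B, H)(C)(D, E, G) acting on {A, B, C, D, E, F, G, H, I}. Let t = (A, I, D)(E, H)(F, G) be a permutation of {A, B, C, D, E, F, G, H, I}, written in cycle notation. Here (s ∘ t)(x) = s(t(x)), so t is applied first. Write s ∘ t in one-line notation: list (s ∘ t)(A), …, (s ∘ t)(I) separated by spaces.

For each element, apply t then s: A → I → F; B → B → H; C → C → C; D → A → I; E → H → B; F → G → D; G → F → A; H → E → G; I → D → E.
So s ∘ t in one-line form is F H C I B D A G E.

F H C I B D A G E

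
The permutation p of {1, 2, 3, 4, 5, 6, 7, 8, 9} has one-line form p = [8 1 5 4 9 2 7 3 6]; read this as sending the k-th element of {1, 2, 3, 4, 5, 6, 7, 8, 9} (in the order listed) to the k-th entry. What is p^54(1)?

6

Tracing 1 → 8 → … returns to 1 after 7 steps, so 1 lies in a 7-cycle (1, 8, 3, 5, 9, 6, 2).
On a 7-cycle, p^7 is the identity, so p^54 = p^5 there (54 ≡ 5 mod 7).
Advancing 5 steps from 1: 1 → 8 → 3 → 5 → 9 → 6.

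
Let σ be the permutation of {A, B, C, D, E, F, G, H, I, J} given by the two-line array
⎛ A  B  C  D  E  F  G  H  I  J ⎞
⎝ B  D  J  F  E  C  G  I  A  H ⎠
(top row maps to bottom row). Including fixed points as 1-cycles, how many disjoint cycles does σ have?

The cycle decomposition is (A B D F C J H I)(E)(G), which has 3 cycles (counting 1-cycles).

3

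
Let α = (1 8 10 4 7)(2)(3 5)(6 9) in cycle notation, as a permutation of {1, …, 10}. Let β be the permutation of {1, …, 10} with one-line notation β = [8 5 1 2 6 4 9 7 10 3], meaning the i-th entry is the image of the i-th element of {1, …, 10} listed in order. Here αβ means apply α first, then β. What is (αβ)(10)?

α(10) = 4, then β(4) = 2; composing gives (αβ)(10) = 2.

2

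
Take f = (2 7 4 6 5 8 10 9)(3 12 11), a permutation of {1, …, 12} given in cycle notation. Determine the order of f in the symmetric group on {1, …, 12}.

The cycle type of f is (8, 3, 1).
The order is lcm(8, 3) = 24.

24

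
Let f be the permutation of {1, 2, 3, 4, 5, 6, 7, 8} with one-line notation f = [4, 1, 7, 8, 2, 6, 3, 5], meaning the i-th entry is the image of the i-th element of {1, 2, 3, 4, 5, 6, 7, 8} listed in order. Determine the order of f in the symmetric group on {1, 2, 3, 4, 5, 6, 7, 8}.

10

The disjoint-cycle form of f has cycle lengths 5, 2, 1.
The order is lcm(5, 2) = 10.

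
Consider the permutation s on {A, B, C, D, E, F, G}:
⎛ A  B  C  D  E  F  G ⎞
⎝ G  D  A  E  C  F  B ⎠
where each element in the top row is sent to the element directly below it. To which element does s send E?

The entry below E in the array is C, so s(E) = C.

C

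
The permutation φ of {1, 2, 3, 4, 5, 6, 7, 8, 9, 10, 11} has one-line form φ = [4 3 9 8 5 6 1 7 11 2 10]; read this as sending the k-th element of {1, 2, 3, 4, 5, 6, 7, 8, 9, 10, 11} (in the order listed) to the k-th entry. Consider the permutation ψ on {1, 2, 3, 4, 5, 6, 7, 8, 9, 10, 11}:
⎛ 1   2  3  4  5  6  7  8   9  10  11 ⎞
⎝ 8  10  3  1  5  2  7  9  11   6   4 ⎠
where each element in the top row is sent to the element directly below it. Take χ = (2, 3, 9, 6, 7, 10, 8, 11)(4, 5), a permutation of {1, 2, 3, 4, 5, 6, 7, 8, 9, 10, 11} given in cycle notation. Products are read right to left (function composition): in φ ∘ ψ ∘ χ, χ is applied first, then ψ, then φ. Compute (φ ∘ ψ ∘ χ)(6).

1

Chase 6: χ(6) = 7; ψ(7) = 7; φ(7) = 1. Hence (φ ∘ ψ ∘ χ)(6) = 1.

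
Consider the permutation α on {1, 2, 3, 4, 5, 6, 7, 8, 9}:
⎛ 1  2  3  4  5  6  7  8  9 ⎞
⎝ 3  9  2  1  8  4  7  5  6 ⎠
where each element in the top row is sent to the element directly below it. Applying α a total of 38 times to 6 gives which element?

Tracing 6 → 4 → … returns to 6 after 6 steps, so 6 lies in a 6-cycle (1 3 2 9 6 4).
Powers repeat with period 6 on this cycle, and 38 mod 6 = 2, so α^38(6) = α^2(6).
Advancing 2 steps from 6: 6 → 4 → 1.

1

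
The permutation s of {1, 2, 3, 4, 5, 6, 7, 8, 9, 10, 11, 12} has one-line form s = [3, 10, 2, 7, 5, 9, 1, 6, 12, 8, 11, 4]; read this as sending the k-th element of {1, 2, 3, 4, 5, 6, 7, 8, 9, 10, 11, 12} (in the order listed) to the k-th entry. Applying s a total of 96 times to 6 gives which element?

Tracing 6 → 9 → … returns to 6 after 10 steps, so 6 lies in a 10-cycle (1 3 2 10 8 6 9 12 4 7).
On a 10-cycle, s^10 is the identity, so s^96 = s^6 there (96 ≡ 6 mod 10).
Advancing 6 steps from 6: 6 → 9 → 12 → 4 → 7 → 1 → 3.

3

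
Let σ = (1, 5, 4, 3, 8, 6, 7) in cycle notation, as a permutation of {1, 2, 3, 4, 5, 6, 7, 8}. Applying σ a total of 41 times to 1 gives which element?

1 lies in the 7-cycle (1, 5, 4, 3, 8, 6, 7).
On a 7-cycle, σ^7 is the identity, so σ^41 = σ^6 there (41 ≡ 6 mod 7).
Stepping 6 places around the cycle: 1 → 5 → 4 → 3 → 8 → 6 → 7.

7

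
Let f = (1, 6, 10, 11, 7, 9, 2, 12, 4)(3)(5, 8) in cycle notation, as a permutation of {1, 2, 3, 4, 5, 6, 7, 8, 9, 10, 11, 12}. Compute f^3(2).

2 lies in the 9-cycle (1, 6, 10, 11, 7, 9, 2, 12, 4).
Stepping 3 places around the cycle: 2 → 12 → 4 → 1.

1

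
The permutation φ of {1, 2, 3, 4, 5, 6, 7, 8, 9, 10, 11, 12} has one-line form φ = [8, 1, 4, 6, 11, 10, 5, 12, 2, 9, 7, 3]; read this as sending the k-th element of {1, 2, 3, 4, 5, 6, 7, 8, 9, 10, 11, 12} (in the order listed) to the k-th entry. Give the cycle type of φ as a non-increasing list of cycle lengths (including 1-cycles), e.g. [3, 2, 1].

[9, 3]

The disjoint cycles are (1 8 12 3 4 6 10 9 2)(5 11 7), with lengths 9, 3 in non-increasing order.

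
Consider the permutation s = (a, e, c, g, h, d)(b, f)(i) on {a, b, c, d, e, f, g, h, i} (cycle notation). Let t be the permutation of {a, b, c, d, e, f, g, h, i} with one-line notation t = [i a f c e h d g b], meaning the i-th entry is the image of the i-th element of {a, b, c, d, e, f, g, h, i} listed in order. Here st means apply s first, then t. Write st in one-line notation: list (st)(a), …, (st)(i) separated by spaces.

e h d i f a g c b

Chase each element through s then t: a → e → e; b → f → h; c → g → d; d → a → i; e → c → f; f → b → a; g → h → g; h → d → c; i → i → b.
So st in one-line form is e h d i f a g c b.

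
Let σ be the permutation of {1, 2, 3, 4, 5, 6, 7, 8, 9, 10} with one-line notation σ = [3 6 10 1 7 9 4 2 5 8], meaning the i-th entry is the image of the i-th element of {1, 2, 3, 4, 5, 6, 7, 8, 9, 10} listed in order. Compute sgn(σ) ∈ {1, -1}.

In disjoint-cycle form the cycle lengths are 10.
A cycle of length ℓ contributes ℓ−1 transpositions, so σ is a product of 9 transpositions — odd.

-1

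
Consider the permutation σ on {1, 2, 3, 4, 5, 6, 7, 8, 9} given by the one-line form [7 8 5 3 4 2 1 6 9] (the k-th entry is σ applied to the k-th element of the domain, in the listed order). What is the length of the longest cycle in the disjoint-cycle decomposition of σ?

Decomposing into disjoint cycles gives (1, 7)(2, 8, 6)(3, 5, 4); the longest has length 3.

3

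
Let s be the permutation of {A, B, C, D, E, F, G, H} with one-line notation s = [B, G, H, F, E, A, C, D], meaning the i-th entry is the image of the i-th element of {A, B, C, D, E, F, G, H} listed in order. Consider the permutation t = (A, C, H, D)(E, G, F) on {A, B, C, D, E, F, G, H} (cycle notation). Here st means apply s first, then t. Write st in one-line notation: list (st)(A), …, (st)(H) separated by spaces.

Chase each element through s then t: A → B → B; B → G → F; C → H → D; D → F → E; E → E → G; F → A → C; G → C → H; H → D → A.
So st in one-line form is B F D E G C H A.

B F D E G C H A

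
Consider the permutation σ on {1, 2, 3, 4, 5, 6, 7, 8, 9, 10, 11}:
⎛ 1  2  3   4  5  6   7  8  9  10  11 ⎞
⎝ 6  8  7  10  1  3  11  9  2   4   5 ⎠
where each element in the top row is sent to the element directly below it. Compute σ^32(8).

2

Tracing 8 → 9 → … returns to 8 after 3 steps, so 8 lies in a 3-cycle (2, 8, 9).
Since the cycle has length 3, σ^32 acts on it the same as σ^2 (32 mod 3 = 2).
Stepping 2 places around the cycle: 8 → 9 → 2.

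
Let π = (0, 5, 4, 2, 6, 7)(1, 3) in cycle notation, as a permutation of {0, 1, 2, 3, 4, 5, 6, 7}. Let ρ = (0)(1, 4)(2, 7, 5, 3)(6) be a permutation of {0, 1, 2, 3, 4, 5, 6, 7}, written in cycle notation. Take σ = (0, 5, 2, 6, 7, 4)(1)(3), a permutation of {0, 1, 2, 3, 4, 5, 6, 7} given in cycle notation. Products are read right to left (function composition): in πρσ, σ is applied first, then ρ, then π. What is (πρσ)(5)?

(πρσ)(5) = π(ρ(σ(5))). σ(5) = 2, then ρ(2) = 7, then π(7) = 0, so the result is 0.

0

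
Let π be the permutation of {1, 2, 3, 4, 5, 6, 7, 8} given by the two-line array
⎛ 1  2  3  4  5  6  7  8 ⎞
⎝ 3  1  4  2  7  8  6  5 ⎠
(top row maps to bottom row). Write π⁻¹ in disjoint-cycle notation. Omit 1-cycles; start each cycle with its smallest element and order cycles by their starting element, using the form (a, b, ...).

(1, 2, 4, 3)(5, 8, 6, 7)

The cycle decomposition of π is (1, 3, 4, 2)(5, 7, 6, 8).
The inverse reverses every cycle; in canonical form, π⁻¹ = (1, 2, 4, 3)(5, 8, 6, 7).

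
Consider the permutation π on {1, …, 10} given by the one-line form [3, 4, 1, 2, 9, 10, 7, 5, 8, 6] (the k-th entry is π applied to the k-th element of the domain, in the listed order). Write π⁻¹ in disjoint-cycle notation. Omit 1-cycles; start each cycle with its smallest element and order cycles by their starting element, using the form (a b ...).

The cycle decomposition of π is (1 3)(2 4)(5 9 8)(6 10).
Reversing each cycle (and rotating so the smallest element leads) gives π⁻¹ = (1 3)(2 4)(5 8 9)(6 10).

(1 3)(2 4)(5 8 9)(6 10)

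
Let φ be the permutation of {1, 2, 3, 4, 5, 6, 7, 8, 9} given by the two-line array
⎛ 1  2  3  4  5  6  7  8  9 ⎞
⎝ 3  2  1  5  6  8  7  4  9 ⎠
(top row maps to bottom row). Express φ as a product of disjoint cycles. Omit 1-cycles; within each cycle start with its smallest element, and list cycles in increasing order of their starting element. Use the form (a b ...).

Iterating φ from 1 gives 1 → 3 → 1; that is the 2-cycle (1 3).
Repeating from the next unused element and collecting all non-trivial cycles gives (1 3)(4 5 6 8).

(1 3)(4 5 6 8)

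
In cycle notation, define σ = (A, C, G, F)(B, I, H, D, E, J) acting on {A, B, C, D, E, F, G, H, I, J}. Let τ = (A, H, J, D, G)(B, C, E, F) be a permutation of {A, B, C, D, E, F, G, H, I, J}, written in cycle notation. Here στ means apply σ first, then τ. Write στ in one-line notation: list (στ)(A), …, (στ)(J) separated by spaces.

E I A F D H B G J C

For each element, apply σ then τ: A → C → E; B → I → I; C → G → A; D → E → F; E → J → D; F → A → H; G → F → B; H → D → G; I → H → J; J → B → C.
So στ in one-line form is E I A F D H B G J C.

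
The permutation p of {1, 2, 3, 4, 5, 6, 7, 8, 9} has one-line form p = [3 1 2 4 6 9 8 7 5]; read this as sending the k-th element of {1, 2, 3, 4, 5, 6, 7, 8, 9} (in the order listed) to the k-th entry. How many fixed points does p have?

The fixed points (elements with p(x) = x) are {4}, so there is 1.

1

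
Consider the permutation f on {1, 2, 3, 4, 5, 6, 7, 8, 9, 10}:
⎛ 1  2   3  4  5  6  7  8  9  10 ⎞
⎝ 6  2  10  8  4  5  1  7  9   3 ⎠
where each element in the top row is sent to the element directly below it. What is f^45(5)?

7

Tracing 5 → 4 → … returns to 5 after 6 steps, so 5 lies in a 6-cycle (1, 6, 5, 4, 8, 7).
Since the cycle has length 6, f^45 acts on it the same as f^3 (45 mod 6 = 3).
Stepping 3 places around the cycle: 5 → 4 → 8 → 7.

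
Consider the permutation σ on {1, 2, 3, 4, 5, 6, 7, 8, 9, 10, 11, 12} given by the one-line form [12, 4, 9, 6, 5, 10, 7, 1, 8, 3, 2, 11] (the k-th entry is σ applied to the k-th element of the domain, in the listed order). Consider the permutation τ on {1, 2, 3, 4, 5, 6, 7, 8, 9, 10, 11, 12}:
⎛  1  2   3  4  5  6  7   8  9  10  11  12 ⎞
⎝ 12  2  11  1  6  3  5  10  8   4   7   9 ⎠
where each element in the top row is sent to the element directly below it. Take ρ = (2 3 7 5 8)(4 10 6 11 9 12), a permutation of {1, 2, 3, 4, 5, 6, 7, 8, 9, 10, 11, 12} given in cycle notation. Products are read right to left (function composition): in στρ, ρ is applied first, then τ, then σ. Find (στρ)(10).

9

Apply the permutations in order: ρ(10) = 6, then τ(6) = 3, then σ(3) = 9. So (στρ)(10) = 9.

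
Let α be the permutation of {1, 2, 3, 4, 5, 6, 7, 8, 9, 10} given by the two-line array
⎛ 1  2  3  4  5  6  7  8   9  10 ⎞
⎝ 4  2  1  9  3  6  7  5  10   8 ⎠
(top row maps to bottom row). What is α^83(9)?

4

Tracing 9 → 10 → … returns to 9 after 7 steps, so 9 lies in a 7-cycle (1, 4, 9, 10, 8, 5, 3).
On a 7-cycle, α^7 is the identity, so α^83 = α^6 there (83 ≡ 6 mod 7).
Stepping 6 places around the cycle: 9 → 10 → 8 → 5 → 3 → 1 → 4.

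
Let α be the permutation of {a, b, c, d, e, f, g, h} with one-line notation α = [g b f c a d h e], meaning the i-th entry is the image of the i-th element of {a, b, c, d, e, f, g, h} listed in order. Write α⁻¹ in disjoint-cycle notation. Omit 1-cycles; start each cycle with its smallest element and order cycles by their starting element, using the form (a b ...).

The cycle decomposition of α is (a g h e)(c f d).
Reversing each cycle (and rotating so the smallest element leads) gives α⁻¹ = (a e h g)(c d f).

(a e h g)(c d f)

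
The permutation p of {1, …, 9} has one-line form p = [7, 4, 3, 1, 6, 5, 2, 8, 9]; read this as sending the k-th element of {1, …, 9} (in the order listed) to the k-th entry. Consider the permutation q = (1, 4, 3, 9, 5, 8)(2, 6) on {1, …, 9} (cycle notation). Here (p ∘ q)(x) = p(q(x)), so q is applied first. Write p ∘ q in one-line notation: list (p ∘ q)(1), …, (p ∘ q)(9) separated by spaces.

(p ∘ q)(x) = p(q(x)). Computing each image: p(q(1)) = p(4) = 1, p(q(2)) = p(6) = 5, p(q(3)) = p(9) = 9, p(q(4)) = p(3) = 3, p(q(5)) = p(8) = 8, p(q(6)) = p(2) = 4, p(q(7)) = p(7) = 2, p(q(8)) = p(1) = 7, p(q(9)) = p(5) = 6.
Hence p ∘ q = [1 5 9 3 8 4 2 7 6].

1 5 9 3 8 4 2 7 6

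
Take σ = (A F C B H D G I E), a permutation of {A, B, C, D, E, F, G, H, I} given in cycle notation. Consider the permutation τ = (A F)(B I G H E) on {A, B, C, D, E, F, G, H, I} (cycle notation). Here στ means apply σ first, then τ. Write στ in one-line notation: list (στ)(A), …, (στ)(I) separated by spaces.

For each element, apply σ then τ: A → F → A; B → H → E; C → B → I; D → G → H; E → A → F; F → C → C; G → I → G; H → D → D; I → E → B.
Collecting the images, στ = [A E I H F C G D B].

A E I H F C G D B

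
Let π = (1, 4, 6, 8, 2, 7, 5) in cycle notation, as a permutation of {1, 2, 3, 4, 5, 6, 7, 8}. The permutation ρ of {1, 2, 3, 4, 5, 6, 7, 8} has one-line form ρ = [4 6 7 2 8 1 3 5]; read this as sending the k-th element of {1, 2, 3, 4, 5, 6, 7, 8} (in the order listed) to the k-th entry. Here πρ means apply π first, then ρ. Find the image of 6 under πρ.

π(6) = 8, then ρ(8) = 5; composing gives (πρ)(6) = 5.

5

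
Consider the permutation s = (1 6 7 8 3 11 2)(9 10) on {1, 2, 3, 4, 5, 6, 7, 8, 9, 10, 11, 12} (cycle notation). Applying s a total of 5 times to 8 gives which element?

6

8 lies in the 7-cycle (1 6 7 8 3 11 2).
Advancing 5 steps from 8: 8 → 3 → 11 → 2 → 1 → 6.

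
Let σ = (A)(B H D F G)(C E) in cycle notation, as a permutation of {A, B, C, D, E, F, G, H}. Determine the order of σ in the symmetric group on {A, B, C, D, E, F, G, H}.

10

The cycle type of σ is (5, 2, 1).
The order of σ is the least common multiple of its cycle lengths: lcm(5, 2) = 10.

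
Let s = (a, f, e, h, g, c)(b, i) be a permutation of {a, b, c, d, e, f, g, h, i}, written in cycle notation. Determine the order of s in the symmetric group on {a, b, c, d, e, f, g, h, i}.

6

The disjoint cycles have lengths 6, 2, 1.
Since disjoint cycles commute, ord(s) = lcm(6, 2) = 6.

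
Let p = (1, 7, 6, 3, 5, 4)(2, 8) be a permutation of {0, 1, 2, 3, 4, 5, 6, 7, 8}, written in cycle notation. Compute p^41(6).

6 lies in the 6-cycle (1, 7, 6, 3, 5, 4).
Powers repeat with period 6 on this cycle, and 41 mod 6 = 5, so p^41(6) = p^5(6).
Stepping 5 places around the cycle: 6 → 3 → 5 → 4 → 1 → 7.

7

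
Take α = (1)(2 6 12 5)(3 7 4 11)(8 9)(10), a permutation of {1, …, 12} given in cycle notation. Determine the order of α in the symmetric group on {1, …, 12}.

4

The cycle type of α is (4, 4, 2, 1, 1).
The order is lcm(4, 4, 2) = 4.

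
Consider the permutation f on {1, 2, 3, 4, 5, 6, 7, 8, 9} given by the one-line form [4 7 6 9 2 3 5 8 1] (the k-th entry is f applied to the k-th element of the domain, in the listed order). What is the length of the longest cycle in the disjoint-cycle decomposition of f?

3

Decomposing into disjoint cycles gives (1 4 9)(2 7 5)(3 6); the longest has length 3.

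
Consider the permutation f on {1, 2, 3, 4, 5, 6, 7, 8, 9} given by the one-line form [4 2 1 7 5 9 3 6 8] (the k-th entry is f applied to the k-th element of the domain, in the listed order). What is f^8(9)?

Tracing 9 → 8 → … returns to 9 after 3 steps, so 9 lies in a 3-cycle (6 9 8).
On a 3-cycle, f^3 is the identity, so f^8 = f^2 there (8 ≡ 2 mod 3).
Advancing 2 steps from 9: 9 → 8 → 6.

6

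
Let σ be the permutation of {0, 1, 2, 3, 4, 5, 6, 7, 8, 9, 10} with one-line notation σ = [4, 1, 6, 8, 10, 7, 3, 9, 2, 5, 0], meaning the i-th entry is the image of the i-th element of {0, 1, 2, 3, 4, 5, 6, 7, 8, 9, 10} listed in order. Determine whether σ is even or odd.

In disjoint-cycle form the cycle lengths are 4, 3, 3, 1.
A cycle is odd iff its length is even; σ has 1 even-length cycle, so sgn(σ) = (−1)^1 and σ is odd.

odd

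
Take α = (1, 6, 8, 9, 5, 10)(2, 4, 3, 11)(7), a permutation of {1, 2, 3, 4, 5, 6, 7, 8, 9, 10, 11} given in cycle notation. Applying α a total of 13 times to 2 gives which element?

4

2 lies in the 4-cycle (2, 4, 3, 11).
Powers repeat with period 4 on this cycle, and 13 mod 4 = 1, so α^13(2) = α^1(2).
Advancing 1 step from 2: 2 → 4.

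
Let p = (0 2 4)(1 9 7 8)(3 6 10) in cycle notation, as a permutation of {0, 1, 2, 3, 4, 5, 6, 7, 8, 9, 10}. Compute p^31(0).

2

0 lies in the 3-cycle (0 2 4).
Since the cycle has length 3, p^31 acts on it the same as p^1 (31 mod 3 = 1).
Advancing 1 step from 0: 0 → 2.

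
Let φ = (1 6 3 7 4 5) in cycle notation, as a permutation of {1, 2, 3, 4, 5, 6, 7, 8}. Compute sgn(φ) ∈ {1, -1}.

The cycle lengths are 6, 1, 1.
A cycle of length ℓ contributes ℓ−1 transpositions, so φ is a product of 5 transpositions — odd.

-1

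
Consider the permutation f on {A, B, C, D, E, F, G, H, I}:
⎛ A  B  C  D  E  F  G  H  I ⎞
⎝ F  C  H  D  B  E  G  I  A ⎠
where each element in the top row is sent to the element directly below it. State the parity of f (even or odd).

even

In disjoint-cycle form the cycle lengths are 7, 1, 1.
A cycle is odd iff its length is even; f has 0 even-length cycles, so sgn(f) = (−1)^0 and f is even.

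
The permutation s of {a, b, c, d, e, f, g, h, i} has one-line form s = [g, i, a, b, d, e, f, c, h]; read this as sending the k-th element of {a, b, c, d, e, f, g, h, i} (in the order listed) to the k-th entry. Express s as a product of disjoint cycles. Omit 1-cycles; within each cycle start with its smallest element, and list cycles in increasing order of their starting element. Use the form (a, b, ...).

(a, g, f, e, d, b, i, h, c)

Iterating s from a gives a → g → f → e → d → b → i → h → c → a; that is the 9-cycle (a, g, f, e, d, b, i, h, c).
Repeating from the next unused element and collecting all non-trivial cycles gives (a, g, f, e, d, b, i, h, c).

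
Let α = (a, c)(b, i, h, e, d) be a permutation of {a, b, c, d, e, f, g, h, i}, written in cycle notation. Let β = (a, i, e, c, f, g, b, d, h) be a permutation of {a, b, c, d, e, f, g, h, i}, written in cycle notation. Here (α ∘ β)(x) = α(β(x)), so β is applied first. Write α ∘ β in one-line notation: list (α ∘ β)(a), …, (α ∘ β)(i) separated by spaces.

h b f e a g i c d

For each element, apply β then α: a → i → h; b → d → b; c → f → f; d → h → e; e → c → a; f → g → g; g → b → i; h → a → c; i → e → d.
Collecting the images, α ∘ β = [h b f e a g i c d].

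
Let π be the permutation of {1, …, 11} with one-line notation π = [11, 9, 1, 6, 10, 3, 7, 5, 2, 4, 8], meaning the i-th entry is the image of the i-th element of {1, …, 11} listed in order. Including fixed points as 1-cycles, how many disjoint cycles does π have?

3

The cycle decomposition is (1 11 8 5 10 4 6 3)(2 9)(7), which has 3 cycles (counting 1-cycles).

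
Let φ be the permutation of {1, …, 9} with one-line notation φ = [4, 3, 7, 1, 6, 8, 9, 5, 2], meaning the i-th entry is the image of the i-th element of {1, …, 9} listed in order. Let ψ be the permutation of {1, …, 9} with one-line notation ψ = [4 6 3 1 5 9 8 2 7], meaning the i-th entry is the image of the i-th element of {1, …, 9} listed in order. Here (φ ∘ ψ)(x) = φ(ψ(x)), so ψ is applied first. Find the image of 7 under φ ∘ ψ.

5

First apply ψ: ψ(7) = 8, then φ(8) = 5. Thus (φ ∘ ψ)(7) = 5.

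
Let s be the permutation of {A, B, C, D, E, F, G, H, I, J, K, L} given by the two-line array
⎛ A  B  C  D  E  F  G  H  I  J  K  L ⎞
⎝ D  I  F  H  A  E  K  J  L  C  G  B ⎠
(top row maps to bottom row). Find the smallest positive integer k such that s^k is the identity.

Writing s as disjoint cycles, the cycle lengths are 7, 3, 2.
Since disjoint cycles commute, ord(s) = lcm(7, 3, 2) = 42.

42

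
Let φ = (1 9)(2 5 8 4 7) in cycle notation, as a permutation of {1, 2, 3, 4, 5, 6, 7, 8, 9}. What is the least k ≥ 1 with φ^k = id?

10

The cycle type of φ is (5, 2, 1, 1).
The order is lcm(5, 2) = 10.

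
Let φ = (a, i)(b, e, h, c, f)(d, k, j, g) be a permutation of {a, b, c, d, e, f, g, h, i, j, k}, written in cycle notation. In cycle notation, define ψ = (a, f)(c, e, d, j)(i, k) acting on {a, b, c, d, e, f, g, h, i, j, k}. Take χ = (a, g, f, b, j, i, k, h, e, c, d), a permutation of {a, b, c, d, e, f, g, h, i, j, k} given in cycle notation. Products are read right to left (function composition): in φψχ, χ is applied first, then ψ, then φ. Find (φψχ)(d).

b

Chase d: χ(d) = a; ψ(a) = f; φ(f) = b. Hence (φψχ)(d) = b.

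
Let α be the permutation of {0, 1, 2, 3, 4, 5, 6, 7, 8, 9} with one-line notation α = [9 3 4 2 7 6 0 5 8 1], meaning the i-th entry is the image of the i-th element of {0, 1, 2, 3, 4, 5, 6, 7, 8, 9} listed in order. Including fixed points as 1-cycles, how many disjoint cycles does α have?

2

The cycle decomposition is (0 9 1 3 2 4 7 5 6)(8), which has 2 cycles (counting 1-cycles).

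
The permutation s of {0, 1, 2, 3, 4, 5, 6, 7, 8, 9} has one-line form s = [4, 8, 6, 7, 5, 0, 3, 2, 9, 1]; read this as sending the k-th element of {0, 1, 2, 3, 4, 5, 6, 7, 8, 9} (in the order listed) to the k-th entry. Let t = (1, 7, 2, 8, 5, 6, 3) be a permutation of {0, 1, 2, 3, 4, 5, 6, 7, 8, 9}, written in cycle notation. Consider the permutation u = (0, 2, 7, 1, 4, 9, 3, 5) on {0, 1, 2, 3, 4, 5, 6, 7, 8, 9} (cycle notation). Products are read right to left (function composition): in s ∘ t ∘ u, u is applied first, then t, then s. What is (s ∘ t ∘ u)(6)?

7

Chase 6: u(6) = 6; t(6) = 3; s(3) = 7. Hence (s ∘ t ∘ u)(6) = 7.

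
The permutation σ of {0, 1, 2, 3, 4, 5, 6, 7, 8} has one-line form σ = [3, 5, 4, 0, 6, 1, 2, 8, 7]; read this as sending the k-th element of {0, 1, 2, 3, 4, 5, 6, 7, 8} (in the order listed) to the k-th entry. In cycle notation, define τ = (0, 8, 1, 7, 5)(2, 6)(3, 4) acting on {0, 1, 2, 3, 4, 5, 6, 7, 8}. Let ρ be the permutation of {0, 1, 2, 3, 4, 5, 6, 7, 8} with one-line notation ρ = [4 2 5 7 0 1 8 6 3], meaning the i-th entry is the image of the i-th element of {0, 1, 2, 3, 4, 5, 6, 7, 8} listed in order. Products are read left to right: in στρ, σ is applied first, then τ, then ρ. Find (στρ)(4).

5

(στρ)(4) = ρ(τ(σ(4))). σ(4) = 6, then τ(6) = 2, then ρ(2) = 5, so the result is 5.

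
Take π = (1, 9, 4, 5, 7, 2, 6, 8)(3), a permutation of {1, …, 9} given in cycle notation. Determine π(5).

5 appears in (1, 9, 4, 5, 7, 2, 6, 8); the next entry (wrapping around) is 7.

7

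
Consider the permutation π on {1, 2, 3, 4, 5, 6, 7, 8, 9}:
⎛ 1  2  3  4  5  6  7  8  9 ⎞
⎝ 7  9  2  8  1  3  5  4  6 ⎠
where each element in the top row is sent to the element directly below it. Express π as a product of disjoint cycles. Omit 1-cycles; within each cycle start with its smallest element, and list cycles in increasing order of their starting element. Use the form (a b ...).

Start at 1 and follow images: 1 → 7 → 5 → 1, giving the cycle (1 7 5).
Repeating from the next unused element and collecting all non-trivial cycles gives (1 7 5)(2 9 6 3)(4 8).

(1 7 5)(2 9 6 3)(4 8)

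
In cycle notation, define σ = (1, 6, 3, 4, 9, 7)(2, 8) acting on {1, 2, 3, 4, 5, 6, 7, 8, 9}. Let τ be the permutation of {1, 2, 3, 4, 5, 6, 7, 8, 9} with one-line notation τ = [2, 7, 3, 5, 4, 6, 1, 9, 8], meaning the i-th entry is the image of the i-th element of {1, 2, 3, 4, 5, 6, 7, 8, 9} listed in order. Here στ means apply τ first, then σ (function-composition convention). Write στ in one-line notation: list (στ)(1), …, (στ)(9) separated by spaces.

8 1 4 5 9 3 6 7 2

(στ)(x) = σ(τ(x)). Computing each image: σ(τ(1)) = σ(2) = 8, σ(τ(2)) = σ(7) = 1, σ(τ(3)) = σ(3) = 4, σ(τ(4)) = σ(5) = 5, σ(τ(5)) = σ(4) = 9, σ(τ(6)) = σ(6) = 3, σ(τ(7)) = σ(1) = 6, σ(τ(8)) = σ(9) = 7, σ(τ(9)) = σ(8) = 2.
Hence στ = [8 1 4 5 9 3 6 7 2].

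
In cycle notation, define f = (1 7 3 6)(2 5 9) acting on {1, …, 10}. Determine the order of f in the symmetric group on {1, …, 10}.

12

The cycle type of f is (4, 3, 1, 1, 1).
The order is lcm(4, 3) = 12.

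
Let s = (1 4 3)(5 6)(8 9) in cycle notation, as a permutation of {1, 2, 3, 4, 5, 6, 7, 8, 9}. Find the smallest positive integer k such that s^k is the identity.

6

The disjoint cycles have lengths 3, 2, 2, 1, 1.
The order is lcm(3, 2, 2) = 6.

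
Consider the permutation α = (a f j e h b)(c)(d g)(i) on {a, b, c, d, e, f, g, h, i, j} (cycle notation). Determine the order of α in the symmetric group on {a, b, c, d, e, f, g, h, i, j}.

The cycle type of α is (6, 2, 1, 1).
The order of α is the least common multiple of its cycle lengths: lcm(6, 2) = 6.

6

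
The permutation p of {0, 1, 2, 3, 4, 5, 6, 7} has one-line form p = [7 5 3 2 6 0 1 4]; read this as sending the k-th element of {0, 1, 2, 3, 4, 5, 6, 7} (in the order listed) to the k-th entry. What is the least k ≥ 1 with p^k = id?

6

The disjoint-cycle form of p has cycle lengths 6, 2.
The order of p is the least common multiple of its cycle lengths: lcm(6, 2) = 6.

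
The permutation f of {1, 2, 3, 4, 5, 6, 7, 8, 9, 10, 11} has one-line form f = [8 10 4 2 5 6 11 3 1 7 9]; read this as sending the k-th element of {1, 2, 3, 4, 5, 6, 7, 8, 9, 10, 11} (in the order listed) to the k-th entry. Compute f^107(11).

7

Tracing 11 → 9 → … returns to 11 after 9 steps, so 11 lies in a 9-cycle (1 8 3 4 2 10 7 11 9).
On a 9-cycle, f^9 is the identity, so f^107 = f^8 there (107 ≡ 8 mod 9).
Stepping 8 places around the cycle: 11 → 9 → 1 → 8 → 3 → 4 → 2 → 10 → 7.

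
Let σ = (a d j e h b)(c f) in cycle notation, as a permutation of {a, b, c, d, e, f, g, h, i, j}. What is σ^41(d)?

a

d lies in the 6-cycle (a d j e h b).
On a 6-cycle, σ^6 is the identity, so σ^41 = σ^5 there (41 ≡ 5 mod 6).
Advancing 5 steps from d: d → j → e → h → b → a.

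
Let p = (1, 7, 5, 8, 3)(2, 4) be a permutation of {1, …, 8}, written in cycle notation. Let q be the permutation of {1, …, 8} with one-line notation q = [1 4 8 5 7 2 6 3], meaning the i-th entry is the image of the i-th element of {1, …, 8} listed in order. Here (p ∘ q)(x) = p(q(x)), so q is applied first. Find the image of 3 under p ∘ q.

(p ∘ q)(3) = p(q(3)). q(3) = 8, then p(8) = 3. So (p ∘ q)(3) = 3.

3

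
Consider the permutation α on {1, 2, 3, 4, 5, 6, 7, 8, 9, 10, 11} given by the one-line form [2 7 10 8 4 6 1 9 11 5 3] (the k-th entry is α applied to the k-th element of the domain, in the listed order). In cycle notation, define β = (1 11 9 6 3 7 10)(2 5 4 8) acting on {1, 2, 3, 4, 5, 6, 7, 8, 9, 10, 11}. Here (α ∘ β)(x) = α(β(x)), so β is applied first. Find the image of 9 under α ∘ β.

6

(α ∘ β)(9) = α(β(9)). β(9) = 6, then α(6) = 6. So (α ∘ β)(9) = 6.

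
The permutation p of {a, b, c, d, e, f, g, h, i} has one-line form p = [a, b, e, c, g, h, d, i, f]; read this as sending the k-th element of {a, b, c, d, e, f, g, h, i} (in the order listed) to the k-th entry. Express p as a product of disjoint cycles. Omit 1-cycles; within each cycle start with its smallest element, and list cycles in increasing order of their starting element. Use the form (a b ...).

(c e g d)(f h i)

From c: c → e → g → d → c, closing the cycle (c e g d).
Continuing from each remaining unvisited element yields (c e g d)(f h i).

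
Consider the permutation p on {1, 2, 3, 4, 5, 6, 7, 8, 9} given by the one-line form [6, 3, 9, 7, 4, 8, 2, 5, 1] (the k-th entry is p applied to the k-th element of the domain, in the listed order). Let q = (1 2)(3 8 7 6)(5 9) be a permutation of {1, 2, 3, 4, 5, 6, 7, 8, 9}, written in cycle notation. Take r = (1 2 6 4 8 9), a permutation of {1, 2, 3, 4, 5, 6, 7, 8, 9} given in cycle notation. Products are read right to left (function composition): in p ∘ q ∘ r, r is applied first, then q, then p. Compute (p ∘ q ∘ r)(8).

4

Chase 8: r(8) = 9; q(9) = 5; p(5) = 4. Hence (p ∘ q ∘ r)(8) = 4.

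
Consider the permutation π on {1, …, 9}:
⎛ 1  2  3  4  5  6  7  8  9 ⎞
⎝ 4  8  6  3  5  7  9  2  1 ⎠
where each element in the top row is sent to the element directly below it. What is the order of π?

Writing π as disjoint cycles, the cycle lengths are 6, 2, 1.
The order is lcm(6, 2) = 6.

6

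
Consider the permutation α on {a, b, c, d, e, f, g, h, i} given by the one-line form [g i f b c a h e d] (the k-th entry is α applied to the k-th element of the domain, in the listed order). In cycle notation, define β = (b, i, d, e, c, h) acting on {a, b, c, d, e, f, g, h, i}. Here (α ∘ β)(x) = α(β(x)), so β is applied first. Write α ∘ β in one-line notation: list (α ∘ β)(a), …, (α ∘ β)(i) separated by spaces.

(α ∘ β)(x) = α(β(x)). Computing each image: α(β(a)) = α(a) = g, α(β(b)) = α(i) = d, α(β(c)) = α(h) = e, α(β(d)) = α(e) = c, α(β(e)) = α(c) = f, α(β(f)) = α(f) = a, α(β(g)) = α(g) = h, α(β(h)) = α(b) = i, α(β(i)) = α(d) = b.
Hence α ∘ β = [g d e c f a h i b].

g d e c f a h i b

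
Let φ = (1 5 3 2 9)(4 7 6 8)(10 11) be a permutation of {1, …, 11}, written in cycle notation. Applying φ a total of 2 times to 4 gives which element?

4 lies in the 4-cycle (4 7 6 8).
Stepping 2 places around the cycle: 4 → 7 → 6.

6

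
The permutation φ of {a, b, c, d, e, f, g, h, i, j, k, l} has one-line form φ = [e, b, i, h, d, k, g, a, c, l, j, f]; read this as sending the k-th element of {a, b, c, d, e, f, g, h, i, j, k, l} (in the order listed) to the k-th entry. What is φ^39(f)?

Tracing f → k → … returns to f after 4 steps, so f lies in a 4-cycle (f k j l).
On a 4-cycle, φ^4 is the identity, so φ^39 = φ^3 there (39 ≡ 3 mod 4).
Advancing 3 steps from f: f → k → j → l.

l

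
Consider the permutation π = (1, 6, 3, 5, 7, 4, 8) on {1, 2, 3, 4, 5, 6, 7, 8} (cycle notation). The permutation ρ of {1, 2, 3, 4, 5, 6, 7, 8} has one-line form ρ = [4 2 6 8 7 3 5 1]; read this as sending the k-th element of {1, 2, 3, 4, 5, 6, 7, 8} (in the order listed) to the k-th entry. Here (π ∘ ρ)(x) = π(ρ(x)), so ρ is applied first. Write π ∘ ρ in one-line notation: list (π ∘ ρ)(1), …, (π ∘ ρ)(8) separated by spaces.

8 2 3 1 4 5 7 6

Chase each element through ρ then π: 1 → 4 → 8; 2 → 2 → 2; 3 → 6 → 3; 4 → 8 → 1; 5 → 7 → 4; 6 → 3 → 5; 7 → 5 → 7; 8 → 1 → 6.
So π ∘ ρ in one-line form is 8 2 3 1 4 5 7 6.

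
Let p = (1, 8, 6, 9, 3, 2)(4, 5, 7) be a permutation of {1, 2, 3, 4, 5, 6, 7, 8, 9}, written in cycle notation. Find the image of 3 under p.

3 appears in (1, 8, 6, 9, 3, 2); the next entry (wrapping around) is 2.

2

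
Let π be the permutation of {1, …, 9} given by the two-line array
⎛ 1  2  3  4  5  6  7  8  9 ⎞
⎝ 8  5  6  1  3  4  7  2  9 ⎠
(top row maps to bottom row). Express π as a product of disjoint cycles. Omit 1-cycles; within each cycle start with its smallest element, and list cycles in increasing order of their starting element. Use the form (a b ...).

(1 8 2 5 3 6 4)

Iterating π from 1 gives 1 → 8 → 2 → 5 → 3 → 6 → 4 → 1; that is the 7-cycle (1 8 2 5 3 6 4).
Repeating from the next unused element and collecting all non-trivial cycles gives (1 8 2 5 3 6 4).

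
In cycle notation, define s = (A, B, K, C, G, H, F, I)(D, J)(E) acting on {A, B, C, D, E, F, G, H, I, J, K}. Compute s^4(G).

G lies in the 8-cycle (A, B, K, C, G, H, F, I).
Stepping 4 places around the cycle: G → H → F → I → A.

A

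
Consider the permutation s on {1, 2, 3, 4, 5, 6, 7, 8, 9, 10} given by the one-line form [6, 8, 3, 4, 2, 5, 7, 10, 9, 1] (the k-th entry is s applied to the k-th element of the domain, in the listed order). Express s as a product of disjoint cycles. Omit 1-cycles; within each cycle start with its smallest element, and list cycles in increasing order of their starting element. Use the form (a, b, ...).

Iterating s from 1 gives 1 → 6 → 5 → 2 → 8 → 10 → 1; that is the 6-cycle (1, 6, 5, 2, 8, 10).
Continuing from each remaining unvisited element yields (1, 6, 5, 2, 8, 10).

(1, 6, 5, 2, 8, 10)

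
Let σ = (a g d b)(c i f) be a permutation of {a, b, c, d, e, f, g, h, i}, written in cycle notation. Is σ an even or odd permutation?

odd

The cycle lengths are 4, 3, 1, 1.
A cycle is odd iff its length is even; σ has 1 even-length cycle, so sgn(σ) = (−1)^1 and σ is odd.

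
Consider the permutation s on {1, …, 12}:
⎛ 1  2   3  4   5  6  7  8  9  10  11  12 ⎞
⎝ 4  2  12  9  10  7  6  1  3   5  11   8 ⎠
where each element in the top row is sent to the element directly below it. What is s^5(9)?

Tracing 9 → 3 → … returns to 9 after 6 steps, so 9 lies in a 6-cycle (1, 4, 9, 3, 12, 8).
Stepping 5 places around the cycle: 9 → 3 → 12 → 8 → 1 → 4.

4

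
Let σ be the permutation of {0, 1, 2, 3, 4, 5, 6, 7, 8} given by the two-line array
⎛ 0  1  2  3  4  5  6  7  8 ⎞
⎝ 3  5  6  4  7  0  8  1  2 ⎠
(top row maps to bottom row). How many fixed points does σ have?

No element satisfies σ(x) = x, so there are 0 fixed points.

0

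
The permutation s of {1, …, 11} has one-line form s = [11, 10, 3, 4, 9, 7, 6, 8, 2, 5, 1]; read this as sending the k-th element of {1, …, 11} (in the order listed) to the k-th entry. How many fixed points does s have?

3

The fixed points (elements with s(x) = x) are {3, 4, 8}, so there are 3.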